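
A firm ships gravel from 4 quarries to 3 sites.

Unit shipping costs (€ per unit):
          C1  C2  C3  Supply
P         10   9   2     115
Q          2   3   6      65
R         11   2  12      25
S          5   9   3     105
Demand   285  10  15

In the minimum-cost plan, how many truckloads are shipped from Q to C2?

0

Optimal shipments:
  P->C1: 100 truckloads
  P->C3: 15 truckloads
  Q->C1: 65 truckloads
  R->C1: 15 truckloads
  R->C2: 10 truckloads
  S->C1: 105 truckloads
Total cost = €1870.
The route Q→C2 is not used.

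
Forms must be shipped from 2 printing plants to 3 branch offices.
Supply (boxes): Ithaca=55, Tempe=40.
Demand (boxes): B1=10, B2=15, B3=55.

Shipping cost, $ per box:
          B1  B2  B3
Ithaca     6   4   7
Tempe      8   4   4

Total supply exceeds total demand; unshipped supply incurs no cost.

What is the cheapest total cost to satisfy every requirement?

385

Optimal allocation:
  Ithaca->B1: 10 × $6 = $60
  Ithaca->B2: 15 × $4 = $60
  Ithaca->B3: 15 × $7 = $105
  Tempe->B3: 40 × $4 = $160
Total = 60 + 60 + 105 + 160 = $385.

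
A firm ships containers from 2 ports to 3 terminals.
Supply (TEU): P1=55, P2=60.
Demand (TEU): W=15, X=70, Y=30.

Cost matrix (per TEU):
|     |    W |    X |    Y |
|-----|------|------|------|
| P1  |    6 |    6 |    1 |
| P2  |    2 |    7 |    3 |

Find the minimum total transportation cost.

One minimum-cost allocation:
  P1->X: 25 × 6 = 150
  P1->Y: 30 × 1 = 30
  P2->W: 15 × 2 = 30
  P2->X: 45 × 7 = 315
Total = 150 + 30 + 30 + 315 = 525.

525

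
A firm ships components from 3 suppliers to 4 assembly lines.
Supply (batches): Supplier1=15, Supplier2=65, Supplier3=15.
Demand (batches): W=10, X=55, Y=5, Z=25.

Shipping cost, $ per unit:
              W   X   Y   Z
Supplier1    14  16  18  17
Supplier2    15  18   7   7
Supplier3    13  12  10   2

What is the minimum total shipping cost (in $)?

One minimum-cost allocation:
  Supplier1→X: 15 batches
  Supplier2→W: 10 batches
  Supplier2→X: 25 batches
  Supplier2→Y: 5 batches
  Supplier2→Z: 25 batches
  Supplier3→X: 15 batches
Total cost = $1230.

1230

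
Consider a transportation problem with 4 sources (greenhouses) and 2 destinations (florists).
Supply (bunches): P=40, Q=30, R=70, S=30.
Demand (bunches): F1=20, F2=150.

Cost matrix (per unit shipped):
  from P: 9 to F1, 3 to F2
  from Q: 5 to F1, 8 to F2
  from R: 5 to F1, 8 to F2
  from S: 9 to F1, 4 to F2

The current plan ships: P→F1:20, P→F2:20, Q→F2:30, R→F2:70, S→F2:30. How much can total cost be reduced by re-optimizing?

Current plan cost = 20·9 + 20·3 + 30·8 + 70·8 + 30·4 = 1160.
Optimal plan:
  P→F2: 40 × 3 = 120
  Q→F2: 30 × 8 = 240
  R→F1: 20 × 5 = 100
  R→F2: 50 × 8 = 400
  S→F2: 30 × 4 = 120
Optimal cost = 980.
Saving = 1160 − 980 = 180.

180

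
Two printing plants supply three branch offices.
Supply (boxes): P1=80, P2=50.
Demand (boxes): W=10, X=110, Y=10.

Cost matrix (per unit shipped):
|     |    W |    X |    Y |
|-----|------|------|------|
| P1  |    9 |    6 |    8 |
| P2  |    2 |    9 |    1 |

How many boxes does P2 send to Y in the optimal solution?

The minimum-cost plan:
  P1–X: 80 boxes
  P2–W: 10 boxes
  P2–X: 30 boxes
  P2–Y: 10 boxes
Total cost = 780.
So P2→Y carries 10 boxes.

10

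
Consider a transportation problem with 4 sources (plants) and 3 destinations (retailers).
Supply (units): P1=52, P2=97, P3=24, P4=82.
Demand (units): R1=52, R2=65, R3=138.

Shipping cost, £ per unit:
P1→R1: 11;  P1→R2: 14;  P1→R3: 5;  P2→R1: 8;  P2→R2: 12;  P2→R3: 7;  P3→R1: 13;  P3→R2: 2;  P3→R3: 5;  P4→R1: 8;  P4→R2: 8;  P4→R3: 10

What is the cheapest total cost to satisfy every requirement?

1654

One minimum-cost allocation:
  P1→R3: 52 units
  P2→R1: 11 units
  P2→R3: 86 units
  P3→R2: 24 units
  P4→R1: 41 units
  P4→R2: 41 units
Total cost = £1654.
(Supply check: P1 ships 52; P2 ships 97; P3 ships 24; P4 ships 82.)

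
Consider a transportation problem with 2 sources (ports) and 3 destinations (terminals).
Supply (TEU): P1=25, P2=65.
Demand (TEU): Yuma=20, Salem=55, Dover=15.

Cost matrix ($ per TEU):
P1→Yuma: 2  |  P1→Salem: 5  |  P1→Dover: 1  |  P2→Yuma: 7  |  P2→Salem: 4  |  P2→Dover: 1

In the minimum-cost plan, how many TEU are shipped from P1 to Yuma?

The minimum-cost plan:
  P1→Yuma: 20 × $2 = $40
  P1→Dover: 5 × $1 = $5
  P2→Salem: 55 × $4 = $220
  P2→Dover: 10 × $1 = $10
Total cost = $275.
So P1→Yuma carries 20 TEU.

20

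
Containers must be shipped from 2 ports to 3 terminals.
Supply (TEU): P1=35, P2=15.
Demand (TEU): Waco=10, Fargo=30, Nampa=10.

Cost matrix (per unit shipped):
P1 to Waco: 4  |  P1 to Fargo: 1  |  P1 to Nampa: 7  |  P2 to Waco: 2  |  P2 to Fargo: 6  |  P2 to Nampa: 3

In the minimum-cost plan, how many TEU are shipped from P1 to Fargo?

30

Solving gives:
  P1 to Waco: 5 TEU
  P1 to Fargo: 30 TEU
  P2 to Waco: 5 TEU
  P2 to Nampa: 10 TEU
Total cost = 90.
So P1→Fargo carries 30 TEU.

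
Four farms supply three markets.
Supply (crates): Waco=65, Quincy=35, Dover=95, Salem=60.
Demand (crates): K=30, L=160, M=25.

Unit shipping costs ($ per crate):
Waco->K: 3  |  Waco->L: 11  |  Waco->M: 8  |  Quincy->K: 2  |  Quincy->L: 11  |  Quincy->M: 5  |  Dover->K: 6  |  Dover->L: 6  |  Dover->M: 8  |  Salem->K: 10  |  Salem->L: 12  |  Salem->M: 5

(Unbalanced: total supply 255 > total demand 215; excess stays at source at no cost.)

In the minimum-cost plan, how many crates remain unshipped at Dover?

0

Minimum-cost shipments:
  Waco→L: 65 × $11 = $715
  Quincy→K: 30 × $2 = $60
  Dover→L: 95 × $6 = $570
  Salem→M: 25 × $5 = $125
Total cost = $1470.
Dover ships 95 of its 95, leaving 0.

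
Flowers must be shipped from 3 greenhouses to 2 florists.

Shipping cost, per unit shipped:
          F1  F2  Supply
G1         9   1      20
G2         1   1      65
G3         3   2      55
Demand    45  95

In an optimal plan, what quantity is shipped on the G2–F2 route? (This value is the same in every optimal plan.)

Optimal shipments:
  G1->F2: 20 × 1 = 20
  G2->F1: 45 × 1 = 45
  G2->F2: 20 × 1 = 20
  G3->F2: 55 × 2 = 110
Total cost = 195.
So G2→F2 carries 20 bunches.

20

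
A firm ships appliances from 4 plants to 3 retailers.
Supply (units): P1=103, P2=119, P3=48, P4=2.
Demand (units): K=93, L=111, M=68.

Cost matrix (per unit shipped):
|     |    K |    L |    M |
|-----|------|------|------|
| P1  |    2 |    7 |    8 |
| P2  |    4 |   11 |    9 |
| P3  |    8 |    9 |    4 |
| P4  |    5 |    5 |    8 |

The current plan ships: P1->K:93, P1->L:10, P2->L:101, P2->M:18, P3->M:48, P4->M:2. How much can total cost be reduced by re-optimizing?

Current plan cost = 93·2 + 10·7 + 101·11 + 18·9 + 48·4 + 2·8 = 1737.
Optimal plan:
  P1–L: 103 × 7 = 721
  P2–K: 93 × 4 = 372
  P2–L: 6 × 11 = 66
  P2–M: 20 × 9 = 180
  P3–M: 48 × 4 = 192
  P4–L: 2 × 5 = 10
Optimal cost = 1541.
Saving = 1737 − 1541 = 196.

196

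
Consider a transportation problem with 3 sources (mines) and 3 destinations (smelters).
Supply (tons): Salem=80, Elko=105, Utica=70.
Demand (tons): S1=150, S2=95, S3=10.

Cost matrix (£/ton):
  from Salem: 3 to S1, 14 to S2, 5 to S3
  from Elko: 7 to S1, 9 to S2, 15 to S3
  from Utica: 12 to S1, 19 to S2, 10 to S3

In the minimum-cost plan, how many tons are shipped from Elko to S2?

95

Optimal shipments:
  Salem–S1: 80 tons
  Elko–S1: 10 tons
  Elko–S2: 95 tons
  Utica–S1: 60 tons
  Utica–S3: 10 tons
Total cost = £1985.
So Elko→S2 carries 95 tons.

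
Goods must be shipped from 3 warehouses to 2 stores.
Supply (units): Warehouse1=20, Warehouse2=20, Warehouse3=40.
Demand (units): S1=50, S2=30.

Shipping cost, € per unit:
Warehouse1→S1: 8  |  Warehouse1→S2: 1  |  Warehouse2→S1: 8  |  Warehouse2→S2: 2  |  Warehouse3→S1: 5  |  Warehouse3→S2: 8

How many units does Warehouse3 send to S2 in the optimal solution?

0

The minimum-cost plan:
  Warehouse1->S2: 20 × €1 = €20
  Warehouse2->S1: 10 × €8 = €80
  Warehouse2->S2: 10 × €2 = €20
  Warehouse3->S1: 40 × €5 = €200
Total cost = €320.
The route Warehouse3→S2 is not used.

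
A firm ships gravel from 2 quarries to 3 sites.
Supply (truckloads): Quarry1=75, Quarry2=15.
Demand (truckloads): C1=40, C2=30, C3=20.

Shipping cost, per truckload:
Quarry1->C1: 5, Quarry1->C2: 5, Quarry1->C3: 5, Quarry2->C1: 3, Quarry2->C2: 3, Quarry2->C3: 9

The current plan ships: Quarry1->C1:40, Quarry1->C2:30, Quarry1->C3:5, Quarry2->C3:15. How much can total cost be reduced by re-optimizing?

90

Current plan cost = 40·5 + 30·5 + 5·5 + 15·9 = 510.
Optimal plan:
  Quarry1->C1: 25 truckloads
  Quarry1->C2: 30 truckloads
  Quarry1->C3: 20 truckloads
  Quarry2->C1: 15 truckloads
Optimal cost = 420.
Saving = 510 − 420 = 90.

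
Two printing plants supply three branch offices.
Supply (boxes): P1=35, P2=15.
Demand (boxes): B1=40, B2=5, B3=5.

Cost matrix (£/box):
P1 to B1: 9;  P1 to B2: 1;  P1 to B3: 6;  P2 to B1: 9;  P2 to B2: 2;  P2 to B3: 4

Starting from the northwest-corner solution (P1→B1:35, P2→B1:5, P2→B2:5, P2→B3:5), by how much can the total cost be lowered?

Current plan cost = 35·9 + 5·9 + 5·2 + 5·4 = £390.
Optimal plan:
  P1 to B1: 30 × £9 = £270
  P1 to B2: 5 × £1 = £5
  P2 to B1: 10 × £9 = £90
  P2 to B3: 5 × £4 = £20
Optimal cost = £385.
Saving = 390 − 385 = £5.

5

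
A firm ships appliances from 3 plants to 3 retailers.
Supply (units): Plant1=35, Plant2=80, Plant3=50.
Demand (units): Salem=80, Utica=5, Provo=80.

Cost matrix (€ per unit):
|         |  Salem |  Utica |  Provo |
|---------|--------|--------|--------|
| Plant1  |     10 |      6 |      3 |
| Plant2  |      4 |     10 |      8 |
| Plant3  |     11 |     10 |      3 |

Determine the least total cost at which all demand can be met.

590

An optimal shipping plan:
  Plant1→Utica: 5 × €6 = €30
  Plant1→Provo: 30 × €3 = €90
  Plant2→Salem: 80 × €4 = €320
  Plant3→Provo: 50 × €3 = €150
Total = 30 + 90 + 320 + 150 = €590.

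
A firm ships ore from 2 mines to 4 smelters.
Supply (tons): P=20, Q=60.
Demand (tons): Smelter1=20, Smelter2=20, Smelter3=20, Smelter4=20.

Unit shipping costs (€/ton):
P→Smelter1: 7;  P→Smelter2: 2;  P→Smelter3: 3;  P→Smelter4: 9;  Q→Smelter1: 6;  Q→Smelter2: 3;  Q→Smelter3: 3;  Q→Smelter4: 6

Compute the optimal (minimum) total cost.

340

Optimal allocation:
  P–Smelter2: 20 × €2 = €40
  Q–Smelter1: 20 × €6 = €120
  Q–Smelter3: 20 × €3 = €60
  Q–Smelter4: 20 × €6 = €120
Total = 40 + 120 + 60 + 120 = €340.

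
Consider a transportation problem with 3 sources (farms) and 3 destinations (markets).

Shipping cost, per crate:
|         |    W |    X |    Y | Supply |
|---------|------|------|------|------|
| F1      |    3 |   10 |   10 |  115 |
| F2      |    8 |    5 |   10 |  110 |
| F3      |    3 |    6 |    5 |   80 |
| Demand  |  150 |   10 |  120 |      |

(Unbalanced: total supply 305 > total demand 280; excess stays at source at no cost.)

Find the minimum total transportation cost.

1475

An optimal shipping plan:
  F1–W: 115 × 3 = 345
  F2–W: 35 × 8 = 280
  F2–X: 10 × 5 = 50
  F2–Y: 40 × 10 = 400
  F3–Y: 80 × 5 = 400
Total = 345 + 280 + 50 + 400 + 400 = 1475.
(Supply check: F1 ships 115; F2 ships 85; F3 ships 80.)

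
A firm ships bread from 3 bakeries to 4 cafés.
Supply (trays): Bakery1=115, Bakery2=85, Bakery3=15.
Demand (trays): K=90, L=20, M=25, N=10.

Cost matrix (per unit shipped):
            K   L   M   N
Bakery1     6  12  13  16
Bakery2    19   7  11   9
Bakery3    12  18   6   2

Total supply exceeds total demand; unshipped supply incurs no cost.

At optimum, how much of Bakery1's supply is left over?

An optimal plan:
  Bakery1 to K: 90 × 6 = 540
  Bakery2 to L: 20 × 7 = 140
  Bakery2 to M: 20 × 11 = 220
  Bakery3 to M: 5 × 6 = 30
  Bakery3 to N: 10 × 2 = 20
Total cost = 950.
Bakery1 ships 90 of its 115, leaving 25.

25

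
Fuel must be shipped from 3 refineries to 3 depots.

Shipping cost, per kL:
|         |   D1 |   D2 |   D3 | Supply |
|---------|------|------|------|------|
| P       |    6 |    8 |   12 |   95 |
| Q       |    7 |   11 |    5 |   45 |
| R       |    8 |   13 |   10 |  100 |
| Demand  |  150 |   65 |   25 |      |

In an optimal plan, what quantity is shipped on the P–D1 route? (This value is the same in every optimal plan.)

30

Optimal shipments:
  P–D1: 30 × 6 = 180
  P–D2: 65 × 8 = 520
  Q–D1: 20 × 7 = 140
  Q–D3: 25 × 5 = 125
  R–D1: 100 × 8 = 800
Total cost = 1765.
So P→D1 carries 30 kL.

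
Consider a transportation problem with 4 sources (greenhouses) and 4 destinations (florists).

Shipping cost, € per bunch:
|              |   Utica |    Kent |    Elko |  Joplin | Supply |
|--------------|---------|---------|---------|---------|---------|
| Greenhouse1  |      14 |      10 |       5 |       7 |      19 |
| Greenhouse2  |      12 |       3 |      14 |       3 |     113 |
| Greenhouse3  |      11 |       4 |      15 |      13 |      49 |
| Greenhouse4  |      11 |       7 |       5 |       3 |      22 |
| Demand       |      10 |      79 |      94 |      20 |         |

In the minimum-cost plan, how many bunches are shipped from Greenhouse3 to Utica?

10

Solving gives:
  Greenhouse1–Elko: 19 × €5 = €95
  Greenhouse2–Kent: 79 × €3 = €237
  Greenhouse2–Elko: 14 × €14 = €196
  Greenhouse2–Joplin: 20 × €3 = €60
  Greenhouse3–Utica: 10 × €11 = €110
  Greenhouse3–Elko: 39 × €15 = €585
  Greenhouse4–Elko: 22 × €5 = €110
Total cost = €1393.
So Greenhouse3→Utica carries 10 bunches.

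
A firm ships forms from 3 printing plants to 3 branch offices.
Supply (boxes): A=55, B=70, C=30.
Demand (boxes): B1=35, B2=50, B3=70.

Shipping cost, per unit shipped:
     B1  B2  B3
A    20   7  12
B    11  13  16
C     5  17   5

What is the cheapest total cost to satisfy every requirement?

1505

A cheapest plan:
  A→B2: 50 × 7 = 350
  A→B3: 5 × 12 = 60
  B→B1: 35 × 11 = 385
  B→B3: 35 × 16 = 560
  C→B3: 30 × 5 = 150
Total = 350 + 60 + 385 + 560 + 150 = 1505.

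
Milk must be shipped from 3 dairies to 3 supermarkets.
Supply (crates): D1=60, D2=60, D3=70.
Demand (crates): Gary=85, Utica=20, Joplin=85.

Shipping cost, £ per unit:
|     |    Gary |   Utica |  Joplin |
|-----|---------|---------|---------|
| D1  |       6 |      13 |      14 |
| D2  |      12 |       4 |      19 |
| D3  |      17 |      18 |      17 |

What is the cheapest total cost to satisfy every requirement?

One minimum-cost allocation:
  D1 to Gary: 60 × £6 = £360
  D2 to Gary: 25 × £12 = £300
  D2 to Utica: 20 × £4 = £80
  D2 to Joplin: 15 × £19 = £285
  D3 to Joplin: 70 × £17 = £1190
Total = 360 + 300 + 80 + 285 + 1190 = £2215.

2215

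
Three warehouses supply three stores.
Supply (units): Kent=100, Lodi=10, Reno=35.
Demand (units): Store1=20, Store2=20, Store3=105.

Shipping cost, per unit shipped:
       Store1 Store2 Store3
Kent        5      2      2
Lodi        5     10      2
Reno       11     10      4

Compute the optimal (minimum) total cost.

An optimal shipping plan:
  Kent to Store1: 10 × 5 = 50
  Kent to Store2: 20 × 2 = 40
  Kent to Store3: 70 × 2 = 140
  Lodi to Store1: 10 × 5 = 50
  Reno to Store3: 35 × 4 = 140
Total = 50 + 40 + 140 + 50 + 140 = 420.
(Supply check: Kent ships 100; Lodi ships 10; Reno ships 35.)

420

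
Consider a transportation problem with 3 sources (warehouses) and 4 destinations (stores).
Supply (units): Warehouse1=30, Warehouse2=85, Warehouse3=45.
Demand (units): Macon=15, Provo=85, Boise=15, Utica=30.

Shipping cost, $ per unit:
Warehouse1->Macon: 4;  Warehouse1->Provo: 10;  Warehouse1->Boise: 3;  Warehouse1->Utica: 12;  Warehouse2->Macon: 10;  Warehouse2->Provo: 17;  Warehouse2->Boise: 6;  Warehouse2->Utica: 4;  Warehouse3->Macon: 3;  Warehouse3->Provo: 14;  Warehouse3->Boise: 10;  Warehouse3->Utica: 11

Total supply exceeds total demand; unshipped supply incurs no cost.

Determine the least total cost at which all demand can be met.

1400

One minimum-cost allocation:
  Warehouse1->Provo: 30 units
  Warehouse2->Provo: 25 units
  Warehouse2->Boise: 15 units
  Warehouse2->Utica: 30 units
  Warehouse3->Macon: 15 units
  Warehouse3->Provo: 30 units
Total cost = $1400.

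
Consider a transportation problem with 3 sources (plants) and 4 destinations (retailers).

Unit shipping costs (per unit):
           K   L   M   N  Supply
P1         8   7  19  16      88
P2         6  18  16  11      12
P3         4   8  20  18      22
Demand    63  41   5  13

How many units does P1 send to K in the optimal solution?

41

Optimal shipments:
  P1→K: 41 × 8 = 328
  P1→L: 41 × 7 = 287
  P1→M: 5 × 19 = 95
  P1→N: 1 × 16 = 16
  P2→N: 12 × 11 = 132
  P3→K: 22 × 4 = 88
Total cost = 946.
So P1→K carries 41 units.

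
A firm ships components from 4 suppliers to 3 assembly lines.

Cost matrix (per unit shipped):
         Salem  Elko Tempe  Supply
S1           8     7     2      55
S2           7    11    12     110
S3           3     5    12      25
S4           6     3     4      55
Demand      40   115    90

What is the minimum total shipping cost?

An optimal shipping plan:
  S1→Tempe: 55 × 2 = 110
  S2→Salem: 40 × 7 = 280
  S2→Elko: 70 × 11 = 770
  S3→Elko: 25 × 5 = 125
  S4→Elko: 20 × 3 = 60
  S4→Tempe: 35 × 4 = 140
Total = 110 + 280 + 770 + 125 + 60 + 140 = 1485.
(Supply check: S1 ships 55; S2 ships 110; S3 ships 25; S4 ships 55.)

1485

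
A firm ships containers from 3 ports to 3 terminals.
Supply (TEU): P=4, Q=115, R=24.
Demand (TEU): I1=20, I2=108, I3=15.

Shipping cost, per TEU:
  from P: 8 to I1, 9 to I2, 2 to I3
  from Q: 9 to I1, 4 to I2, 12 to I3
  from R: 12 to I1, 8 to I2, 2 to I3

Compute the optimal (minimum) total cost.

665

A cheapest plan:
  P to I1: 4 × 8 = 32
  Q to I1: 7 × 9 = 63
  Q to I2: 108 × 4 = 432
  R to I1: 9 × 12 = 108
  R to I3: 15 × 2 = 30
Total = 32 + 63 + 432 + 108 + 30 = 665.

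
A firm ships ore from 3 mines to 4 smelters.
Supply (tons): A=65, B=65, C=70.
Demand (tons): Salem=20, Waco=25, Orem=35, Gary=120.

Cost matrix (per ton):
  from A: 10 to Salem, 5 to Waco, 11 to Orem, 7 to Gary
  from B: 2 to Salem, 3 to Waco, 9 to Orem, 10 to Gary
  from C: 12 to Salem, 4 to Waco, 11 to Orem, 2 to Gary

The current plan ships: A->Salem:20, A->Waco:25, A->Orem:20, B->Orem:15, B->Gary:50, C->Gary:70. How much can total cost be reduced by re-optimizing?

370

Current plan cost = 20·10 + 25·5 + 20·11 + 15·9 + 50·10 + 70·2 = 1320.
Optimal plan:
  A→Waco: 15 × 5 = 75
  A→Gary: 50 × 7 = 350
  B→Salem: 20 × 2 = 40
  B→Waco: 10 × 3 = 30
  B→Orem: 35 × 9 = 315
  C→Gary: 70 × 2 = 140
Optimal cost = 950.
Saving = 1320 − 950 = 370.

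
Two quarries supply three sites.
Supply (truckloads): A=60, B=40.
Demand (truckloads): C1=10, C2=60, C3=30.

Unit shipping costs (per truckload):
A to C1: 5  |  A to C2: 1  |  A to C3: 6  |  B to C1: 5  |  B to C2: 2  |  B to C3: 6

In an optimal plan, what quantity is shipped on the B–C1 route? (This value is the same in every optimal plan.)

The minimum-cost plan:
  A→C2: 60 × 1 = 60
  B→C1: 10 × 5 = 50
  B→C3: 30 × 6 = 180
Total cost = 290.
So B→C1 carries 10 truckloads.

10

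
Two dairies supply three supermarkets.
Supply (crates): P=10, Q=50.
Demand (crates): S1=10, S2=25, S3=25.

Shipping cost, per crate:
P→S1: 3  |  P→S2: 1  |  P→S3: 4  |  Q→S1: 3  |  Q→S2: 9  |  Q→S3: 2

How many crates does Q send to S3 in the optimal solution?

The minimum-cost plan:
  P–S2: 10 crates
  Q–S1: 10 crates
  Q–S2: 15 crates
  Q–S3: 25 crates
Total cost = 225.
So Q→S3 carries 25 crates.

25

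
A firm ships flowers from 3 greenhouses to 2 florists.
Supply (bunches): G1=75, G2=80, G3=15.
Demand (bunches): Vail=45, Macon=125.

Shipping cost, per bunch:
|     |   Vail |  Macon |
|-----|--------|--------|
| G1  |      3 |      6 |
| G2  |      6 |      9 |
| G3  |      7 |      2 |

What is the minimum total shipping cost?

1065

An optimal shipping plan:
  G1–Vail: 45 × 3 = 135
  G1–Macon: 30 × 6 = 180
  G2–Macon: 80 × 9 = 720
  G3–Macon: 15 × 2 = 30
Total = 135 + 180 + 720 + 30 = 1065.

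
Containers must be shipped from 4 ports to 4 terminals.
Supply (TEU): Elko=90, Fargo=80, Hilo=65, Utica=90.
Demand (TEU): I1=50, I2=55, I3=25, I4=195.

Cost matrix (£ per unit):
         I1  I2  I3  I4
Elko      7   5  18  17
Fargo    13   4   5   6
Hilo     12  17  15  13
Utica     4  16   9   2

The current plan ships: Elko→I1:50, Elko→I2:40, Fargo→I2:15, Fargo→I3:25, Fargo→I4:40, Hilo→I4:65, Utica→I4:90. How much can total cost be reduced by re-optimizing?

15

Current plan cost = 50·7 + 40·5 + 15·4 + 25·5 + 40·6 + 65·13 + 90·2 = £2000.
Optimal plan:
  Elko->I1: 35 × £7 = £245
  Elko->I2: 55 × £5 = £275
  Fargo->I3: 25 × £5 = £125
  Fargo->I4: 55 × £6 = £330
  Hilo->I1: 15 × £12 = £180
  Hilo->I4: 50 × £13 = £650
  Utica->I4: 90 × £2 = £180
Optimal cost = £1985.
Saving = 2000 − 1985 = £15.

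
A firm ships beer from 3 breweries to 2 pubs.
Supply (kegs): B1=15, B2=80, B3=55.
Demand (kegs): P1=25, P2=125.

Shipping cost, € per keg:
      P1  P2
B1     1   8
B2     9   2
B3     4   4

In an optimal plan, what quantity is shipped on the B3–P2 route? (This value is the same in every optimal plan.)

45

Optimal shipments:
  B1–P1: 15 × €1 = €15
  B2–P2: 80 × €2 = €160
  B3–P1: 10 × €4 = €40
  B3–P2: 45 × €4 = €180
Total cost = €395.
So B3→P2 carries 45 kegs.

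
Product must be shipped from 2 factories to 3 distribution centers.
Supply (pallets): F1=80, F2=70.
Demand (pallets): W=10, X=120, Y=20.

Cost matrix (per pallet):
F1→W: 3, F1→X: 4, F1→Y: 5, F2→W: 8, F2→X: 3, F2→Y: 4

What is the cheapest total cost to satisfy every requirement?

One minimum-cost allocation:
  F1→W: 10 × 3 = 30
  F1→X: 50 × 4 = 200
  F1→Y: 20 × 5 = 100
  F2→X: 70 × 3 = 210
Total = 30 + 200 + 100 + 210 = 540.
(Supply check: F1 ships 80; F2 ships 70.)

540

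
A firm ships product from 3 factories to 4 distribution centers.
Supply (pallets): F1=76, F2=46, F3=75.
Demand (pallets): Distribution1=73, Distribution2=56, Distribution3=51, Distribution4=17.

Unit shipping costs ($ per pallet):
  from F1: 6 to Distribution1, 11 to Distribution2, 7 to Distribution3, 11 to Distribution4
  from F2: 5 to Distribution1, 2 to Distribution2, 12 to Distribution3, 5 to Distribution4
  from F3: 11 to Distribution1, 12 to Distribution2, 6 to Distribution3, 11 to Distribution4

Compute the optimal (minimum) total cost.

One minimum-cost allocation:
  F1 to Distribution1: 73 × $6 = $438
  F1 to Distribution2: 3 × $11 = $33
  F2 to Distribution2: 46 × $2 = $92
  F3 to Distribution2: 7 × $12 = $84
  F3 to Distribution3: 51 × $6 = $306
  F3 to Distribution4: 17 × $11 = $187
Total = 438 + 33 + 92 + 84 + 306 + 187 = $1140.

1140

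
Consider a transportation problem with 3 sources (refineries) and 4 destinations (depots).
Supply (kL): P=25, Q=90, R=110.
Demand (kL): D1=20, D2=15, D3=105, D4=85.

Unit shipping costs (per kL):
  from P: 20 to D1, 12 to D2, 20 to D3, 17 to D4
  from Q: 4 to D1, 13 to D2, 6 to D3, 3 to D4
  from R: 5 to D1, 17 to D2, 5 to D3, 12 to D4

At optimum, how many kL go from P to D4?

Optimal shipments:
  P–D2: 15 kL
  P–D4: 10 kL
  Q–D1: 15 kL
  Q–D4: 75 kL
  R–D1: 5 kL
  R–D3: 105 kL
Total cost = 1185.
So P→D4 carries 10 kL.

10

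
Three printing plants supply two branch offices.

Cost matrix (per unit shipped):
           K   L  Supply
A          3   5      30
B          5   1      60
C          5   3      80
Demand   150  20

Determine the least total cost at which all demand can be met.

710

A cheapest plan:
  A to K: 30 × 3 = 90
  B to K: 40 × 5 = 200
  B to L: 20 × 1 = 20
  C to K: 80 × 5 = 400
Total = 90 + 200 + 20 + 400 = 710.
(Supply check: A ships 30; B ships 60; C ships 80.)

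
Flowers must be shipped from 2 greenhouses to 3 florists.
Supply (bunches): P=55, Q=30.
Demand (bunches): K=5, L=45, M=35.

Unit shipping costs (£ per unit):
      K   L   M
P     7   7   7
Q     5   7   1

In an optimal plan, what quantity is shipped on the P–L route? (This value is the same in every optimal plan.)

The minimum-cost plan:
  P→K: 5 × £7 = £35
  P→L: 45 × £7 = £315
  P→M: 5 × £7 = £35
  Q→M: 30 × £1 = £30
Total cost = £415.
So P→L carries 45 bunches.

45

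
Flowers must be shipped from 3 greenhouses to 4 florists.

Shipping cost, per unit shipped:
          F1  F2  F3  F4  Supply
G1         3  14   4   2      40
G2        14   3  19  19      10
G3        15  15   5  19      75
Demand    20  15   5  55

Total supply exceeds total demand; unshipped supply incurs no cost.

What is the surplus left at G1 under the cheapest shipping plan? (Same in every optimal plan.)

0

Minimum-cost shipments:
  G1→F4: 40 × 2 = 80
  G2→F2: 10 × 3 = 30
  G3→F1: 20 × 15 = 300
  G3→F2: 5 × 15 = 75
  G3→F3: 5 × 5 = 25
  G3→F4: 15 × 19 = 285
Total cost = 795.
G1 ships 40 of its 40, leaving 0.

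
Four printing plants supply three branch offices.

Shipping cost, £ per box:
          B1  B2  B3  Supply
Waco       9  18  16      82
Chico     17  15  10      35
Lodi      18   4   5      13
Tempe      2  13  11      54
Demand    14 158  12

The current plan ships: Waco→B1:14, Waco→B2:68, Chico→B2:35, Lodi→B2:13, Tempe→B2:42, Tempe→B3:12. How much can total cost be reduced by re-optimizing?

Current plan cost = 14·9 + 68·18 + 35·15 + 13·4 + 42·13 + 12·11 = £2605.
Optimal plan:
  Waco->B2: 82 × £18 = £1476
  Chico->B2: 23 × £15 = £345
  Chico->B3: 12 × £10 = £120
  Lodi->B2: 13 × £4 = £52
  Tempe->B1: 14 × £2 = £28
  Tempe->B2: 40 × £13 = £520
Optimal cost = £2541.
Saving = 2605 − 2541 = £64.

64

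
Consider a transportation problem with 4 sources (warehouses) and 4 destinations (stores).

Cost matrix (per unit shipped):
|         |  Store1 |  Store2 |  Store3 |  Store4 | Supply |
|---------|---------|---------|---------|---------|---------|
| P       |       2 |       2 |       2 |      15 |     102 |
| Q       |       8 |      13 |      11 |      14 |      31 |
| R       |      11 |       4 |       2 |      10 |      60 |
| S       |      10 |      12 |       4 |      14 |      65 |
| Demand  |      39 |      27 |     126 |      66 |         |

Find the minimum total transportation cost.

One minimum-cost allocation:
  P–Store1: 39 × 2 = 78
  P–Store2: 27 × 2 = 54
  P–Store3: 36 × 2 = 72
  Q–Store4: 31 × 14 = 434
  R–Store3: 25 × 2 = 50
  R–Store4: 35 × 10 = 350
  S–Store3: 65 × 4 = 260
Total = 78 + 54 + 72 + 434 + 50 + 350 + 260 = 1298.
(Supply check: P ships 102; Q ships 31; R ships 60; S ships 65.)

1298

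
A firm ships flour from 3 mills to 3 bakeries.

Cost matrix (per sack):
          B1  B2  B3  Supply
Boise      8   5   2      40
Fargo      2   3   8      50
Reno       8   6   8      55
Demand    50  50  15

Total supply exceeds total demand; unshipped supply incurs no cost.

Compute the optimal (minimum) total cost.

405

One minimum-cost allocation:
  Boise–B2: 25 × 5 = 125
  Boise–B3: 15 × 2 = 30
  Fargo–B1: 50 × 2 = 100
  Reno–B2: 25 × 6 = 150
Total = 125 + 30 + 100 + 150 = 405.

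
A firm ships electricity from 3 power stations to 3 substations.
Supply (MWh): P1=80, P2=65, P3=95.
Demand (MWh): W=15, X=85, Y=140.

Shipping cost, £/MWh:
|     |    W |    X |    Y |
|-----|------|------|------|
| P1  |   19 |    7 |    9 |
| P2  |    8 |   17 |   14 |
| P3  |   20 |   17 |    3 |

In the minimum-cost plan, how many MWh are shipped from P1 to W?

The minimum-cost plan:
  P1->X: 80 × £7 = £560
  P2->W: 15 × £8 = £120
  P2->X: 5 × £17 = £85
  P2->Y: 45 × £14 = £630
  P3->Y: 95 × £3 = £285
Total cost = £1680.
The route P1→W is not used.

0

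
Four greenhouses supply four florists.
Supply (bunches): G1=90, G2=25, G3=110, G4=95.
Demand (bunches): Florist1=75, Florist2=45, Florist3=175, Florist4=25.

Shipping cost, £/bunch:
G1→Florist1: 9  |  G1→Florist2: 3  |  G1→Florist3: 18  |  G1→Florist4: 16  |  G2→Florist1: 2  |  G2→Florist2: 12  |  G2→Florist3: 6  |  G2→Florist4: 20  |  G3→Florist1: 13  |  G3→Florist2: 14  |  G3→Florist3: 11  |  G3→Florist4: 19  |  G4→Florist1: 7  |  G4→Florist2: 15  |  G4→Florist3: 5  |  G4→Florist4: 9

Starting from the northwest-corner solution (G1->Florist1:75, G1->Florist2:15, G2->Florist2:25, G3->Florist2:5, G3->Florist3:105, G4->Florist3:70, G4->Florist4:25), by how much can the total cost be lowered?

Current plan cost = 75·9 + 15·3 + 25·12 + 5·14 + 105·11 + 70·5 + 25·9 = £2820.
Optimal plan:
  G1–Florist1: 45 × £9 = £405
  G1–Florist2: 45 × £3 = £135
  G2–Florist1: 25 × £2 = £50
  G3–Florist3: 110 × £11 = £1210
  G4–Florist1: 5 × £7 = £35
  G4–Florist3: 65 × £5 = £325
  G4–Florist4: 25 × £9 = £225
Optimal cost = £2385.
Saving = 2820 − 2385 = £435.

435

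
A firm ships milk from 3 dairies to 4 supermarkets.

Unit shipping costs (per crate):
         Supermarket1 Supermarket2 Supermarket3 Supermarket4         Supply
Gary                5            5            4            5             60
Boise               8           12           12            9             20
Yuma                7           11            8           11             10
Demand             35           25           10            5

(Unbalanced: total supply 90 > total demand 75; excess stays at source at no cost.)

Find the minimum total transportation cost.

400

A cheapest plan:
  Gary→Supermarket1: 20 × 5 = 100
  Gary→Supermarket2: 25 × 5 = 125
  Gary→Supermarket3: 10 × 4 = 40
  Gary→Supermarket4: 5 × 5 = 25
  Boise→Supermarket1: 5 × 8 = 40
  Yuma→Supermarket1: 10 × 7 = 70
Total = 100 + 125 + 40 + 25 + 40 + 70 = 400.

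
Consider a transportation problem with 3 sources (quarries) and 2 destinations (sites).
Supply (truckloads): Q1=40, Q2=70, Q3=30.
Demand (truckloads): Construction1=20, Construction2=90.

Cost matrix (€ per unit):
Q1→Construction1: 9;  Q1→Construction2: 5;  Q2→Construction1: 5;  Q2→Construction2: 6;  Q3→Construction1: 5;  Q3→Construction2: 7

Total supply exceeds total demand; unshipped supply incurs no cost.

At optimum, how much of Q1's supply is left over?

0

Minimum-cost shipments:
  Q1->Construction2: 40 truckloads
  Q2->Construction2: 50 truckloads
  Q3->Construction1: 20 truckloads
Total cost = €600.
Q1 ships 40 of its 40, leaving 0.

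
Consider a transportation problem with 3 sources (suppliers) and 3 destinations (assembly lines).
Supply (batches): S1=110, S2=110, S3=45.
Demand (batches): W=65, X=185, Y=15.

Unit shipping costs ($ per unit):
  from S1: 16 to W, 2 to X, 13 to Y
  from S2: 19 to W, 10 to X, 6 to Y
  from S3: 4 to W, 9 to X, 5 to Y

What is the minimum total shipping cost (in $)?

One minimum-cost allocation:
  S1->X: 110 × $2 = $220
  S2->W: 20 × $19 = $380
  S2->X: 75 × $10 = $750
  S2->Y: 15 × $6 = $90
  S3->W: 45 × $4 = $180
Total = 220 + 380 + 750 + 90 + 180 = $1620.
(Supply check: S1 ships 110; S2 ships 110; S3 ships 45.)

1620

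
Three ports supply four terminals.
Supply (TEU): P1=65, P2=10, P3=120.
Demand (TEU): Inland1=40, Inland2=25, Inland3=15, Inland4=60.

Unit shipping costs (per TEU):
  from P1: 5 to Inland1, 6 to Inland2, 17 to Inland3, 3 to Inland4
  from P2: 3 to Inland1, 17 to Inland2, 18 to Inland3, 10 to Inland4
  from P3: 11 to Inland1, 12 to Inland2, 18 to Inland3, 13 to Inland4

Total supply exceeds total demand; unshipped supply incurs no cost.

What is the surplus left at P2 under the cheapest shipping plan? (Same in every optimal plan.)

0

Minimum-cost shipments:
  P1->Inland2: 5 × 6 = 30
  P1->Inland4: 60 × 3 = 180
  P2->Inland1: 10 × 3 = 30
  P3->Inland1: 30 × 11 = 330
  P3->Inland2: 20 × 12 = 240
  P3->Inland3: 15 × 18 = 270
Total cost = 1080.
P2 ships 10 of its 10, leaving 0.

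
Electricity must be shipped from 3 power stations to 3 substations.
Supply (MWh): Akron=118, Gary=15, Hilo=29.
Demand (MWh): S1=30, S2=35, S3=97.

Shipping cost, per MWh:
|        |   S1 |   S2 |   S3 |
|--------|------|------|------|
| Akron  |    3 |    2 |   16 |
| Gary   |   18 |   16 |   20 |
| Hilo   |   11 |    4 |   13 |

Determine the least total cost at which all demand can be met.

1685

An optimal shipping plan:
  Akron→S1: 30 × 3 = 90
  Akron→S2: 35 × 2 = 70
  Akron→S3: 53 × 16 = 848
  Gary→S3: 15 × 20 = 300
  Hilo→S3: 29 × 13 = 377
Total = 90 + 70 + 848 + 300 + 377 = 1685.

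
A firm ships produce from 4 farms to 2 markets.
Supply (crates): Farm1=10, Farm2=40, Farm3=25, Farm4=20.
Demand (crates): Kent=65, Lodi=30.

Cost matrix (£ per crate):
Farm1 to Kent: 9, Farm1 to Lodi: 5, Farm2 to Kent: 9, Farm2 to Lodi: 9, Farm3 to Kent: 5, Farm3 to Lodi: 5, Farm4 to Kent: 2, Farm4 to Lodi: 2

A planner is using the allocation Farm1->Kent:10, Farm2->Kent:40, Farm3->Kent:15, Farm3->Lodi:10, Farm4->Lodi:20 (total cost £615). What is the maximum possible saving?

40

Current plan cost = 10·9 + 40·9 + 15·5 + 10·5 + 20·2 = £615.
Optimal plan:
  Farm1->Lodi: 10 crates
  Farm2->Kent: 20 crates
  Farm2->Lodi: 20 crates
  Farm3->Kent: 25 crates
  Farm4->Kent: 20 crates
Optimal cost = £575.
Saving = 615 − 575 = £40.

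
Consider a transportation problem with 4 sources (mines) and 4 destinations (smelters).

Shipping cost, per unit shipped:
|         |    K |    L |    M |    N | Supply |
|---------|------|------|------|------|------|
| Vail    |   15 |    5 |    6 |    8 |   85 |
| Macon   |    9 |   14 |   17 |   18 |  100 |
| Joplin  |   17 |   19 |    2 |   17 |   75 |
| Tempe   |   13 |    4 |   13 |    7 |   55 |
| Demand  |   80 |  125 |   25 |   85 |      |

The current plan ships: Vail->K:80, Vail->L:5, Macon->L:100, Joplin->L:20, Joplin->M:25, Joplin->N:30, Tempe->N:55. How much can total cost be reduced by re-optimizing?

1300

Current plan cost = 80·15 + 5·5 + 100·14 + 20·19 + 25·2 + 30·17 + 55·7 = 3950.
Optimal plan:
  Vail→L: 50 × 5 = 250
  Vail→N: 35 × 8 = 280
  Macon→K: 80 × 9 = 720
  Macon→L: 20 × 14 = 280
  Joplin→M: 25 × 2 = 50
  Joplin→N: 50 × 17 = 850
  Tempe→L: 55 × 4 = 220
Optimal cost = 2650.
Saving = 3950 − 2650 = 1300.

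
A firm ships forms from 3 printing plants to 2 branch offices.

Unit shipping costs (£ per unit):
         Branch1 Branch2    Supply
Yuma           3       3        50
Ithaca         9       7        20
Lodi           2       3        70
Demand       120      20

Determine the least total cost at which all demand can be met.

430

One minimum-cost allocation:
  Yuma–Branch1: 50 × £3 = £150
  Ithaca–Branch2: 20 × £7 = £140
  Lodi–Branch1: 70 × £2 = £140
Total = 150 + 140 + 140 = £430.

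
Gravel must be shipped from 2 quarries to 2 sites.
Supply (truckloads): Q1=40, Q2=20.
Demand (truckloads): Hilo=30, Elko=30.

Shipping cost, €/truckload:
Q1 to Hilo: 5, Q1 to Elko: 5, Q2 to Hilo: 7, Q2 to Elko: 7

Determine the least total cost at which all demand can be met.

An optimal shipping plan:
  Q1→Hilo: 10 truckloads
  Q1→Elko: 30 truckloads
  Q2→Hilo: 20 truckloads
Total cost = €340.
(Supply check: Q1 ships 40; Q2 ships 20.)

340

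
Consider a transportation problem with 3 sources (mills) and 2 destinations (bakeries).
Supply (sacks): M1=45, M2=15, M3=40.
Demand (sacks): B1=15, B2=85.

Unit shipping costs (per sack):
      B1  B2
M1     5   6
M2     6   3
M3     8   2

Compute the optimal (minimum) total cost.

380

An optimal shipping plan:
  M1→B1: 15 × 5 = 75
  M1→B2: 30 × 6 = 180
  M2→B2: 15 × 3 = 45
  M3→B2: 40 × 2 = 80
Total = 75 + 180 + 45 + 80 = 380.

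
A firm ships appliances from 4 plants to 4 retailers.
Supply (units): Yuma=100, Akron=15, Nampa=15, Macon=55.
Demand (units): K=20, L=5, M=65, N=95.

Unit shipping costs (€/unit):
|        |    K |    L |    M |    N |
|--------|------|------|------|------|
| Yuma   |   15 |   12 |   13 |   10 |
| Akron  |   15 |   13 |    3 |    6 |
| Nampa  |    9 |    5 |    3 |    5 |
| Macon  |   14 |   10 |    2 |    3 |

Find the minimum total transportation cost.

1325

A cheapest plan:
  Yuma->K: 10 × €15 = €150
  Yuma->N: 90 × €10 = €900
  Akron->M: 15 × €3 = €45
  Nampa->K: 10 × €9 = €90
  Nampa->L: 5 × €5 = €25
  Macon->M: 50 × €2 = €100
  Macon->N: 5 × €3 = €15
Total = 150 + 900 + 45 + 90 + 25 + 100 + 15 = €1325.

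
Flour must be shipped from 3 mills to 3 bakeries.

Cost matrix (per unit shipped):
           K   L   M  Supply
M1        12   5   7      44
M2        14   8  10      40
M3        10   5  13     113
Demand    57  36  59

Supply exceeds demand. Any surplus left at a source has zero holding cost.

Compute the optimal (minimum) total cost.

Optimal allocation:
  M1–M: 44 × 7 = 308
  M2–M: 15 × 10 = 150
  M3–K: 57 × 10 = 570
  M3–L: 36 × 5 = 180
Total = 308 + 150 + 570 + 180 = 1208.
(Supply check: M1 ships 44; M2 ships 15; M3 ships 93.)

1208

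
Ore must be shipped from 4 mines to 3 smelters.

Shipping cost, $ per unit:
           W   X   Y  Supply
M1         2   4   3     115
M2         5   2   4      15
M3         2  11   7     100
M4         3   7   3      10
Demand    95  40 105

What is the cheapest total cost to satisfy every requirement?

655

A cheapest plan:
  M1–X: 25 × $4 = $100
  M1–Y: 90 × $3 = $270
  M2–X: 15 × $2 = $30
  M3–W: 95 × $2 = $190
  M3–Y: 5 × $7 = $35
  M4–Y: 10 × $3 = $30
Total = 100 + 270 + 30 + 190 + 35 + 30 = $655.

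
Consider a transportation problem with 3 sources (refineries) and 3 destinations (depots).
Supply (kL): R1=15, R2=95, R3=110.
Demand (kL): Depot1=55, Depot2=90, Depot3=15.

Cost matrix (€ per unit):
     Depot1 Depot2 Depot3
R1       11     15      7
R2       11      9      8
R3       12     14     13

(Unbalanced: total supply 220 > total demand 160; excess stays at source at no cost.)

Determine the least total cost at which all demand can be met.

An optimal shipping plan:
  R1–Depot3: 15 × €7 = €105
  R2–Depot1: 5 × €11 = €55
  R2–Depot2: 90 × €9 = €810
  R3–Depot1: 50 × €12 = €600
Total = 105 + 55 + 810 + 600 = €1570.
(Supply check: R1 ships 15; R2 ships 95; R3 ships 50.)

1570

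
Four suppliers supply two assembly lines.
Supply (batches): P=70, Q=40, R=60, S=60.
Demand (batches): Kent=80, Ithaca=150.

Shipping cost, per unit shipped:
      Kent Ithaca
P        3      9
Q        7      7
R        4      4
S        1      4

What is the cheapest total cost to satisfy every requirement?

One minimum-cost allocation:
  P->Kent: 70 × 3 = 210
  Q->Ithaca: 40 × 7 = 280
  R->Ithaca: 60 × 4 = 240
  S->Kent: 10 × 1 = 10
  S->Ithaca: 50 × 4 = 200
Total = 210 + 280 + 240 + 10 + 200 = 940.

940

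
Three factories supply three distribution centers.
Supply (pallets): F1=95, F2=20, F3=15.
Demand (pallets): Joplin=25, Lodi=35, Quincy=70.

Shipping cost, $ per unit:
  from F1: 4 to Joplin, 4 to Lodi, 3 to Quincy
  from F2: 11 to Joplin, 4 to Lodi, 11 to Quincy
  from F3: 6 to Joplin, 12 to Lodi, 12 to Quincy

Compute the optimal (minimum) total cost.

480

A cheapest plan:
  F1→Joplin: 10 × $4 = $40
  F1→Lodi: 15 × $4 = $60
  F1→Quincy: 70 × $3 = $210
  F2→Lodi: 20 × $4 = $80
  F3→Joplin: 15 × $6 = $90
Total = 40 + 60 + 210 + 80 + 90 = $480.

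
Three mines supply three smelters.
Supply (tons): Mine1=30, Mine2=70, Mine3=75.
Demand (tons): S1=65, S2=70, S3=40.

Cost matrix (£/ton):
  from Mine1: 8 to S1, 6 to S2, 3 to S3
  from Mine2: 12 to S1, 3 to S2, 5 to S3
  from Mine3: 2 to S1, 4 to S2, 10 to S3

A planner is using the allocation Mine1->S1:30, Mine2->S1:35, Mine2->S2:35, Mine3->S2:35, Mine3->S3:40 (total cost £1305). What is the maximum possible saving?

Current plan cost = 30·8 + 35·12 + 35·3 + 35·4 + 40·10 = £1305.
Optimal plan:
  Mine1->S3: 30 × £3 = £90
  Mine2->S2: 60 × £3 = £180
  Mine2->S3: 10 × £5 = £50
  Mine3->S1: 65 × £2 = £130
  Mine3->S2: 10 × £4 = £40
Optimal cost = £490.
Saving = 1305 − 490 = £815.

815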